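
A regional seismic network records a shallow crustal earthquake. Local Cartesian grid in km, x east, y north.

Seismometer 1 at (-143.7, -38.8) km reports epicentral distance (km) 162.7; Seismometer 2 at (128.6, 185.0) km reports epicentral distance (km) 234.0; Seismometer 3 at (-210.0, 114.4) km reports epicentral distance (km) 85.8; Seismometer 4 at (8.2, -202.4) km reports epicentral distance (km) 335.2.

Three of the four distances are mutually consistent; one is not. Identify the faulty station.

Solve using three stations at a time. Using Seismometer 1, Seismometer 2, Seismometer 4 (subtract circle equations pairwise → linear system) gives (x, y) ≈ (-95.1, 116.5).
Distances from that point to each station vs reported:
  Seismometer 1: calculated 162.7 vs reported 162.7 → residual 0.0 km
  Seismometer 2: calculated 234.0 vs reported 234.0 → residual 0.0 km
  Seismometer 3: calculated 114.9 vs reported 85.8 → residual 29.1 km
  Seismometer 4: calculated 335.2 vs reported 335.2 → residual 0.0 km
Seismometer 1, Seismometer 2, Seismometer 4 are mutually consistent (residuals ≈ 0); Seismometer 3 is off by 29.1 km.

Seismometer 3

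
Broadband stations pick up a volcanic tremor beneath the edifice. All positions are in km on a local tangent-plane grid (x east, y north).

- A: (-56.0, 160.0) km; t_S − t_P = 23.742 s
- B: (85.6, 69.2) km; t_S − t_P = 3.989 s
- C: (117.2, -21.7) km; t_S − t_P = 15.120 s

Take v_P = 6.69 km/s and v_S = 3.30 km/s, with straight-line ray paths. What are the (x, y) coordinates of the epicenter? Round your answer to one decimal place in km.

61.5 km east, 59.5 km north

Distance from S−P lag: d = Δt · v_P v_S / (v_P − v_S) = Δt · (6.69·3.30)/(6.69−3.30) ≈ 6.5124·Δt.
So d_A = 154.62, d_B = 25.98, d_C = 98.47 km.
Circle about each station: (x + 56.0)² + (y − 160.0)² = 154.62²; (x − 85.6)² + (y − 69.2)² = 25.98²; (x − 117.2)² + (y + 21.7)² = 98.47².
Subtracting the A equation from the B and C equations removes the quadratic terms:
283.2 x − 181.6 y = 6612.38
346.4 x − 363.4 y = -318.27
Solving the 2×2 system: x ≈ 61.5, y ≈ 59.5 km.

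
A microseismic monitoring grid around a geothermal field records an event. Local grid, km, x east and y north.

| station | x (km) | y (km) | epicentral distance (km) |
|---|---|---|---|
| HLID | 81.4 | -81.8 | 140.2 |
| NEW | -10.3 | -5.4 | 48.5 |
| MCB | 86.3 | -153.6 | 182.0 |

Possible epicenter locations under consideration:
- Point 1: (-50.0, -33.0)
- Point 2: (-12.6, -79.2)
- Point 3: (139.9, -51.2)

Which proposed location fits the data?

Point 1

For each candidate, compare |candidate − station| to the reported distance:
Point 1: residuals HLID 0.0, NEW 0.1, MCB 0.0 → max 0.1 km
Point 2: residuals HLID 46.2, NEW 25.3, MCB 58.2 → max 58.2 km
Point 3: residuals HLID 74.2, NEW 108.5, MCB 66.4 → max 108.5 km
Only Point 1 has all residuals ≈ 0.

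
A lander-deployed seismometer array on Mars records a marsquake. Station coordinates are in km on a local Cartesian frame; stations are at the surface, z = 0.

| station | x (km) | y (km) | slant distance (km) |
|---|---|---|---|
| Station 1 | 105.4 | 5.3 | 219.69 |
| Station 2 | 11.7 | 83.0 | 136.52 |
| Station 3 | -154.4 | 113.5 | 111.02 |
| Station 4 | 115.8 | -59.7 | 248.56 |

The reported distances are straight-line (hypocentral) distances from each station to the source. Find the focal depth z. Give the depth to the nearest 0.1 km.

z ≈ 66.7 km

Each station gives a sphere (x−x_i)² + (y−y_i)² + z² = d_i² (stations at z=0).
Subtracting the Station 1 sphere from Station 2 and Station 3: z² cancels, leaving linear equations in x and y:
-187.4 x + 155.4 y = 25514.63
-519.6 x + 216.4 y = 61522.62
Solving: x ≈ -100.498, y ≈ 42.995 km (keep extra digits for the depth step; rounded: -100.5, 43.0).
Then from the Station 1 sphere: z² = 219.69² − (x − 105.4)² − (y − 5.3)² with x = -100.498, y = 42.995, so z ≈ 66.699 ≈ 66.7 km.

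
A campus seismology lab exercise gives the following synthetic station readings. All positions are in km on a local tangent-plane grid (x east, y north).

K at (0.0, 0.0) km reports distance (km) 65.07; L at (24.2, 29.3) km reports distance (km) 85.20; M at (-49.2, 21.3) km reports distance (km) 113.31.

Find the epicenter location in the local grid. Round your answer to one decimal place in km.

x ≈ 34.3 km, y ≈ -55.3 km

Circle about each station: x² + y² = 65.07²; (x − 24.2)² + (y − 29.3)² = 85.20²; (x + 49.2)² + (y − 21.3)² = 113.31².
Subtracting pairs of circle equations eliminates x²+y² and gives linear equations (the radical axes):
48.4 x + 58.6 y = -1580.81
-98.4 x + 42.6 y = -5730.72
Solving the 2×2 system: x ≈ 34.3, y ≈ -55.3 km.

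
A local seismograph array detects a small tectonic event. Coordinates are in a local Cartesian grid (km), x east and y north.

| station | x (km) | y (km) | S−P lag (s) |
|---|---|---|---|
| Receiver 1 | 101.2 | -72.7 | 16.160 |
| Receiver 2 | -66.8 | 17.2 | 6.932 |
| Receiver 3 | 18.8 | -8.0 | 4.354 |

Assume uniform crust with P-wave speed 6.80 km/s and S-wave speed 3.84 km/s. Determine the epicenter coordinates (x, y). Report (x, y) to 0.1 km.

(-5.8, 21.5)

Distance from S−P lag: d = Δt · v_P v_S / (v_P − v_S) = Δt · (6.80·3.84)/(6.80−3.84) ≈ 8.8216·Δt.
So d_Receiver 1 = 142.56, d_Receiver 2 = 61.15, d_Receiver 3 = 38.41 km.
Circle about each station: (x − 101.2)² + (y + 72.7)² = 142.56²; (x + 66.8)² + (y − 17.2)² = 61.15²; (x − 18.8)² + (y + 8.0)² = 38.41².
Subtracting the Receiver 1 equation from the Receiver 2 and Receiver 3 equations removes the quadratic terms:
-336.0 x + 179.8 y = 5815.38
-164.8 x + 129.4 y = 3738.74
Solving the 2×2 system: x ≈ -5.8, y ≈ 21.5 km.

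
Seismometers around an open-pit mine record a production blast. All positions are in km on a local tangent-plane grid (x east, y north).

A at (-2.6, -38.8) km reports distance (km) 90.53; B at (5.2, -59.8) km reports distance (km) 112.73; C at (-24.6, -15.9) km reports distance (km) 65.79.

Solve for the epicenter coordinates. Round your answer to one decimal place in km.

Circle about each station: (x + 2.6)² + (y + 38.8)² = 90.53²; (x − 5.2)² + (y + 59.8)² = 112.73²; (x + 24.6)² + (y + 15.9)² = 65.79².
Subtracting pairs of circle equations eliminates x²+y² and gives linear equations (the radical axes):
15.6 x − 42.0 y = -2421.49
-44.0 x + 45.8 y = 3213.13
Solving the 2×2 system: x ≈ -21.2, y ≈ 49.8 km.
Check against A (with the unrounded x, y): √((x + 2.6)²+(y + 38.8)²) = 90.51 ≈ 90.53 km. ✓

x ≈ -21.2 km, y ≈ 49.8 km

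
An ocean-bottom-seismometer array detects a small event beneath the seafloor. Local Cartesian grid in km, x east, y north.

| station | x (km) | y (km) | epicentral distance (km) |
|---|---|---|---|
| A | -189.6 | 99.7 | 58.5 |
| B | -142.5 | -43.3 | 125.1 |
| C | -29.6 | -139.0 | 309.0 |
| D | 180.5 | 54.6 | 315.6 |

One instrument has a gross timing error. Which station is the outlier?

Solve using three stations at a time. Using A, B, D (subtract circle equations pairwise → linear system) gives (x, y) ≈ (-134.0, 81.5).
Distances from that point to each station vs reported:
  A: calculated 58.5 vs reported 58.5 → residual 0.0 km
  B: calculated 125.1 vs reported 125.1 → residual 0.0 km
  C: calculated 244.0 vs reported 309.0 → residual 65.0 km
  D: calculated 315.6 vs reported 315.6 → residual 0.0 km
A, B, D are mutually consistent (residuals ≈ 0); C is off by 65.0 km.

C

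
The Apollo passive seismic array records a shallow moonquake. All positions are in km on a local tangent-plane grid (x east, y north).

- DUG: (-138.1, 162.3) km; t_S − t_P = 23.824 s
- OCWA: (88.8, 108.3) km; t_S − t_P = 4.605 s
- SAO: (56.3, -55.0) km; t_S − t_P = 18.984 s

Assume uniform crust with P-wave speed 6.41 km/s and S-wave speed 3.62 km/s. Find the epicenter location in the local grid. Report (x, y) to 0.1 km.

x ≈ 50.9 km, y ≈ 102.8 km

Distance from S−P lag: d = Δt · v_P v_S / (v_P − v_S) = Δt · (6.41·3.62)/(6.41−3.62) ≈ 8.3169·Δt.
So d_DUG = 198.14, d_OCWA = 38.30, d_SAO = 157.89 km.
Circle about each station: (x + 138.1)² + (y − 162.3)² = 198.14²; (x − 88.8)² + (y − 108.3)² = 38.30²; (x − 56.3)² + (y + 55.0)² = 157.89².
Subtracting the DUG equation from the OCWA and SAO equations removes the quadratic terms:
453.8 x − 108.0 y = 11994.00
388.8 x − 434.6 y = -24888.00
Solving the 2×2 system: x ≈ 50.9, y ≈ 102.8 km.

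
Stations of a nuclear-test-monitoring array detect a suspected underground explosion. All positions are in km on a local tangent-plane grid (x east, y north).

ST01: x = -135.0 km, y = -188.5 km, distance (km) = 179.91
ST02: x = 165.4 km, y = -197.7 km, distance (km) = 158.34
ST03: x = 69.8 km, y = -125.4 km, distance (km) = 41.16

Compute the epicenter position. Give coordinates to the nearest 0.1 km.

Circle about each station: (x + 135.0)² + (y + 188.5)² = 179.91²; (x − 165.4)² + (y + 197.7)² = 158.34²; (x − 69.8)² + (y + 125.4)² = 41.16².
Subtracting the ST01 equation from the ST02 and ST03 equations removes the quadratic terms:
600.8 x − 18.4 y = 19981.25
409.6 x + 126.2 y = -2486.59
Solving the 2×2 system: x ≈ 29.7, y ≈ -116.1 km.

(29.7, -116.1)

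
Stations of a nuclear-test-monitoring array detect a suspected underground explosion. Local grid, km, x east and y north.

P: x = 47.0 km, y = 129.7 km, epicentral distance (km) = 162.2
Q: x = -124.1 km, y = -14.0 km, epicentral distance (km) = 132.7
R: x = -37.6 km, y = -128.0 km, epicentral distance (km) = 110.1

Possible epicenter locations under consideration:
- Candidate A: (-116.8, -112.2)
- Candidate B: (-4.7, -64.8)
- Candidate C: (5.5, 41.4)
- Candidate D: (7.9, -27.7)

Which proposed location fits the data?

Candidate D

For each candidate, compare |candidate − station| to the reported distance:
Candidate A: residuals P 129.9, Q 34.2, R 29.3 → max 129.9 km
Candidate B: residuals P 39.1, Q 2.9, R 38.8 → max 39.1 km
Candidate C: residuals P 64.6, Q 8.2, R 64.7 → max 64.7 km
Candidate D: residuals P 0.0, Q 0.0, R 0.0 → max 0.0 km
Only Candidate D has all residuals ≈ 0.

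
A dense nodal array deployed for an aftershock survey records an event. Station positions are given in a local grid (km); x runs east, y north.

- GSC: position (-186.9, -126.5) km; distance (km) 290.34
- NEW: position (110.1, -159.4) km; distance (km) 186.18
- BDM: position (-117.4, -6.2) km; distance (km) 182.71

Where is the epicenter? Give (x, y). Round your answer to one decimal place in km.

Circle about each station: (x + 186.9)² + (y + 126.5)² = 290.34²; (x − 110.1)² + (y + 159.4)² = 186.18²; (x + 117.4)² + (y + 6.2)² = 182.71².
Subtracting pairs of circle equations eliminates x²+y² and gives linear equations (the radical axes):
594.0 x − 65.8 y = 36230.83
139.0 x + 240.6 y = 13801.71
Solving the 2×2 system: x ≈ 63.3, y ≈ 20.8 km.

63.3 km east, 20.8 km north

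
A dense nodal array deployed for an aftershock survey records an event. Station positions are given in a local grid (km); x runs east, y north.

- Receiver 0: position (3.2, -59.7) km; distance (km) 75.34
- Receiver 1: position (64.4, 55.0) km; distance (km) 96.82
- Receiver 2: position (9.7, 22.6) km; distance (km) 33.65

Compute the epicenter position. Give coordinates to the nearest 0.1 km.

Circle about each station: (x − 3.2)² + (y + 59.7)² = 75.34²; (x − 64.4)² + (y − 55.0)² = 96.82²; (x − 9.7)² + (y − 22.6)² = 33.65².
Subtracting pairs of circle equations eliminates x²+y² and gives linear equations (the radical axes):
122.4 x + 229.4 y = -99.97
13.0 x + 164.6 y = 1574.31
Solving the 2×2 system: x ≈ -22.0, y ≈ 11.3 km.

(-22.0, 11.3)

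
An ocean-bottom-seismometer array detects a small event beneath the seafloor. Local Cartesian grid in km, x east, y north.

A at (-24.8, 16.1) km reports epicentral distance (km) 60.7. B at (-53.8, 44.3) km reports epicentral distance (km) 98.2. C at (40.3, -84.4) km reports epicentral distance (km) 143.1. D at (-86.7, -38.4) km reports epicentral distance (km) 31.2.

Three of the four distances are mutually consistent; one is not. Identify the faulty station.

Solve using three stations at a time. Using A, C, D (subtract circle equations pairwise → linear system) gives (x, y) ≈ (-80.6, -7.8).
Distances from that point to each station vs reported:
  A: calculated 60.7 vs reported 60.7 → residual 0.0 km
  B: calculated 58.6 vs reported 98.2 → residual 39.6 km
  C: calculated 143.1 vs reported 143.1 → residual 0.0 km
  D: calculated 31.2 vs reported 31.2 → residual 0.0 km
A, C, D are mutually consistent (residuals ≈ 0); B is off by 39.6 km.

B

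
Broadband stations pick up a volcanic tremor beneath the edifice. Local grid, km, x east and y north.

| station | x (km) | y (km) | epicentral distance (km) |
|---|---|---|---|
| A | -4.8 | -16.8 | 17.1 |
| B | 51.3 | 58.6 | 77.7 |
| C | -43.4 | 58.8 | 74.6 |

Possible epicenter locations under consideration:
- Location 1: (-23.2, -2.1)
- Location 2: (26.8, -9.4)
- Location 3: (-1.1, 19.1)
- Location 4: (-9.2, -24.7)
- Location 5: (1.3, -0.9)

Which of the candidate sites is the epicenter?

Location 5

For each candidate, compare |candidate − station| to the reported distance:
Location 1: residuals A 6.5, B 18.4, C 10.4 → max 18.4 km
Location 2: residuals A 15.4, B 5.4, C 23.3 → max 23.3 km
Location 3: residuals A 19.0, B 12.1, C 16.6 → max 19.0 km
Location 4: residuals A 8.1, B 25.3, C 15.6 → max 25.3 km
Location 5: residuals A 0.1, B 0.0, C 0.0 → max 0.1 km
Only Location 5 has all residuals ≈ 0.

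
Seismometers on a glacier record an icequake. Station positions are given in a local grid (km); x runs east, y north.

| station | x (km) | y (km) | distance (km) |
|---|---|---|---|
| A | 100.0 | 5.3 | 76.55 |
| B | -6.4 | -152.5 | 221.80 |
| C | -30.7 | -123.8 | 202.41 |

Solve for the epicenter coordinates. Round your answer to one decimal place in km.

Circle about each station: (x − 100.0)² + (y − 5.3)² = 76.55²; (x + 6.4)² + (y + 152.5)² = 221.80²; (x + 30.7)² + (y + 123.8)² = 202.41².
Subtracting the A equation from the B and C equations removes the quadratic terms:
-212.8 x − 315.6 y = -30066.22
-261.4 x − 258.2 y = -28869.07
Solving the 2×2 system: x ≈ 48.9, y ≈ 62.3 km.

48.9 km east, 62.3 km north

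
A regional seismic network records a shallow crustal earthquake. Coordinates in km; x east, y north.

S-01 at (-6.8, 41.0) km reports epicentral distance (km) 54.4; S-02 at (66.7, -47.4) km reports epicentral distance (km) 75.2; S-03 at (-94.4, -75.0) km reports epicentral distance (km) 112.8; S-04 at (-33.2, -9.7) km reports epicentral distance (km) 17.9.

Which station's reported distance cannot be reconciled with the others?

Solve using three stations at a time. Using S-01, S-02, S-03 (subtract circle equations pairwise → linear system) gives (x, y) ≈ (-0.2, -13.0).
Distances from that point to each station vs reported:
  S-01: calculated 54.4 vs reported 54.4 → residual 0.0 km
  S-02: calculated 75.2 vs reported 75.2 → residual 0.0 km
  S-03: calculated 112.8 vs reported 112.8 → residual 0.0 km
  S-04: calculated 33.2 vs reported 17.9 → residual 15.3 km
S-01, S-02, S-03 are mutually consistent (residuals ≈ 0); S-04 is off by 15.3 km.

S-04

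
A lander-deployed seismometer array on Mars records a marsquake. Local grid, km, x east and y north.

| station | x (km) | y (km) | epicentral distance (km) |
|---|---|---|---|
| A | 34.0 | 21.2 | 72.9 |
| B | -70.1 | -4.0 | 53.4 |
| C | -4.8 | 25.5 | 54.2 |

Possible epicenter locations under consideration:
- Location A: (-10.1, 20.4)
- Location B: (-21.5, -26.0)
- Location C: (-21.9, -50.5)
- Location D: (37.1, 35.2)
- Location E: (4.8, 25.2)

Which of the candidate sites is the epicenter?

Location B

For each candidate, compare |candidate − station| to the reported distance:
Location A: residuals A 28.8, B 11.4, C 46.8 → max 46.8 km
Location B: residuals A 0.0, B 0.1, C 0.1 → max 0.1 km
Location C: residuals A 18.0, B 13.6, C 23.7 → max 23.7 km
Location D: residuals A 58.6, B 60.7, C 11.2 → max 60.7 km
Location E: residuals A 43.4, B 27.0, C 44.6 → max 44.6 km
Only Location B has all residuals ≈ 0.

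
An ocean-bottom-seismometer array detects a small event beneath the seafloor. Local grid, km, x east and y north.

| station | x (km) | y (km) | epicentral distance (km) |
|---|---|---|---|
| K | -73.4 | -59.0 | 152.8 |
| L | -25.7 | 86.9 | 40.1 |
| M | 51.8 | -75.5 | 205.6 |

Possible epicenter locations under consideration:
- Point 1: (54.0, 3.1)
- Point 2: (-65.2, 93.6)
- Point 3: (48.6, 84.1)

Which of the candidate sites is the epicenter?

For each candidate, compare |candidate − station| to the reported distance:
Point 1: residuals K 11.1, L 75.5, M 127.0 → max 127.0 km
Point 2: residuals K 0.0, L 0.0, M 0.0 → max 0.0 km
Point 3: residuals K 35.2, L 34.3, M 46.0 → max 46.0 km
Only Point 2 has all residuals ≈ 0.

Point 2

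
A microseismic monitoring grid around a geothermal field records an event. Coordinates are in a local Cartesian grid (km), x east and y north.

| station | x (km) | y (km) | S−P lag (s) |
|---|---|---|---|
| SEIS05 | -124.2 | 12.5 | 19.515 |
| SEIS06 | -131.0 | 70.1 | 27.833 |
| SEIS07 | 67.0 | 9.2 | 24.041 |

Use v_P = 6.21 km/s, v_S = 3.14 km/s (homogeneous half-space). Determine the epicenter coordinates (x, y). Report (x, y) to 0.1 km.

x ≈ -51.1 km, y ≈ -87.6 km

Distance from S−P lag: d = Δt · v_P v_S / (v_P − v_S) = Δt · (6.21·3.14)/(6.21−3.14) ≈ 6.3516·Δt.
So d_SEIS05 = 123.95, d_SEIS06 = 176.78, d_SEIS07 = 152.70 km.
Circle about each station: (x + 124.2)² + (y − 12.5)² = 123.95²; (x + 131.0)² + (y − 70.1)² = 176.78²; (x − 67.0)² + (y − 9.2)² = 152.70².
Subtracting the SEIS05 equation from the SEIS06 and SEIS07 equations removes the quadratic terms:
-13.6 x + 115.2 y = -9394.45
382.4 x − 6.6 y = -18961.94
Solving the 2×2 system: x ≈ -51.1, y ≈ -87.6 km.
Check against SEIS05 (with the unrounded x, y): √((x + 124.2)²+(y − 12.5)²) = 123.94 ≈ 123.95 km. ✓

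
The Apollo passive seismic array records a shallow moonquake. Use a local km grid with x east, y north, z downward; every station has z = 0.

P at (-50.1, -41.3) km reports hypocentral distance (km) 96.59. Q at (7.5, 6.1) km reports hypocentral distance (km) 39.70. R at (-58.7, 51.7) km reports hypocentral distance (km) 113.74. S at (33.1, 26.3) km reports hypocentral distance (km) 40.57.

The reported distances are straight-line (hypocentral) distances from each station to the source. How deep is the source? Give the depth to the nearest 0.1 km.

Each station gives a sphere (x−x_i)² + (y−y_i)² + z² = d_i² (stations at z=0).
Subtracting the P sphere from Q and R: z² cancels, leaving linear equations in x and y:
115.2 x + 94.8 y = 3631.30
-17.2 x + 186.0 y = -1704.28
Solving: x ≈ 36.300, y ≈ -5.806 km (keep extra digits for the depth step; rounded: 36.3, -5.8).
Then from the P sphere: z² = 96.59² − (x + 50.1)² − (y + 41.3)² with x = 36.300, y = -5.806, so z ≈ 24.594 ≈ 24.6 km.

24.6 km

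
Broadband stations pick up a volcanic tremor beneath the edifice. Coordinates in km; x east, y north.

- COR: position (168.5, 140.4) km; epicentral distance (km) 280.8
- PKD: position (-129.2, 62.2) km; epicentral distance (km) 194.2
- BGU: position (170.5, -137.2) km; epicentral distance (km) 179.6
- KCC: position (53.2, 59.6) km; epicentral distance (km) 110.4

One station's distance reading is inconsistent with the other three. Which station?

KCC

Solve using three stations at a time. Using COR, PKD, BGU (subtract circle equations pairwise → linear system) gives (x, y) ≈ (-0.9, -83.5).
Distances from that point to each station vs reported:
  COR: calculated 280.8 vs reported 280.8 → residual 0.0 km
  PKD: calculated 194.2 vs reported 194.2 → residual 0.0 km
  BGU: calculated 179.6 vs reported 179.6 → residual 0.0 km
  KCC: calculated 153.0 vs reported 110.4 → residual 42.6 km
COR, PKD, BGU are mutually consistent (residuals ≈ 0); KCC is off by 42.6 km.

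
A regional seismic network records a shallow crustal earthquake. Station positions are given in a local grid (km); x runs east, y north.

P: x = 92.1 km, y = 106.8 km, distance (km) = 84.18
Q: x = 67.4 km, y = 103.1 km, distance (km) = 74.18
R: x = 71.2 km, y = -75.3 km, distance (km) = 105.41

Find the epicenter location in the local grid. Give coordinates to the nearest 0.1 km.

Circle about each station: (x − 92.1)² + (y − 106.8)² = 84.18²; (x − 67.4)² + (y − 103.1)² = 74.18²; (x − 71.2)² + (y + 75.3)² = 105.41².
Subtracting the P equation from the Q and R equations removes the quadratic terms:
-49.4 x − 7.4 y = -3132.68
-41.8 x − 364.2 y = -13174.12
Solving the 2×2 system: x ≈ 59.0, y ≈ 29.4 km.
Check against P (with the unrounded x, y): √((x − 92.1)²+(y − 106.8)²) = 84.18 ≈ 84.18 km. ✓

(59.0, 29.4)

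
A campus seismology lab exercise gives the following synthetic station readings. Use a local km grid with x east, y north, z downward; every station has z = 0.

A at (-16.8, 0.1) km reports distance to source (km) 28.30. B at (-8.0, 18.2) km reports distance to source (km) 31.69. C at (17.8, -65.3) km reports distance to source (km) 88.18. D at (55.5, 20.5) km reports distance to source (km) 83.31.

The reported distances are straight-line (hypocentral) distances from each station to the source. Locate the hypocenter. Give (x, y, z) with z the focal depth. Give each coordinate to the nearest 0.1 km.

x ≈ -22.6 km, y ≈ 8.5 km, depth ≈ 26.4 km

Each station gives a sphere (x−x_i)² + (y−y_i)² + z² = d_i² (stations at z=0).
Subtracting the A sphere from B and C: z² cancels, leaving linear equations in x and y:
17.6 x + 36.2 y = -90.38
69.2 x − 130.8 y = -2676.14
Solving: x ≈ -22.612, y ≈ 8.497 km (keep extra digits for the depth step; rounded: -22.6, 8.5).
Then from the A sphere: z² = 28.30² − (x + 16.8)² − (y − 0.1)² with x = -22.612, y = 8.497, so z ≈ 26.393 ≈ 26.4 km.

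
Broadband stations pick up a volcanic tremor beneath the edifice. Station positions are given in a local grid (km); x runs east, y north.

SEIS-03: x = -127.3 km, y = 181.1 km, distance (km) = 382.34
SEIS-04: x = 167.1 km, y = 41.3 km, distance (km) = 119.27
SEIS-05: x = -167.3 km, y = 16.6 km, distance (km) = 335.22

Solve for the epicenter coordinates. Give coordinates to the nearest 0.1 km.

(154.5, -77.3)

Circle about each station: (x + 127.3)² + (y − 181.1)² = 382.34²; (x − 167.1)² + (y − 41.3)² = 119.27²; (x + 167.3)² + (y − 16.6)² = 335.22².
Subtracting pairs of circle equations eliminates x²+y² and gives linear equations (the radical axes):
588.8 x − 279.6 y = 112584.14
-80.0 x − 329.0 y = 13073.78
Solving the 2×2 system: x ≈ 154.5, y ≈ -77.3 km.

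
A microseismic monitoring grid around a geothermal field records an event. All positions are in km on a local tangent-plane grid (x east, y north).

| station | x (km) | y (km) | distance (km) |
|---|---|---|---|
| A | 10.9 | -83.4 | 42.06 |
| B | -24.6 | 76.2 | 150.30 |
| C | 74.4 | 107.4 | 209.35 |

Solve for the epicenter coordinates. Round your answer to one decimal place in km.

Circle about each station: (x − 10.9)² + (y + 83.4)² = 42.06²; (x + 24.6)² + (y − 76.2)² = 150.30²; (x − 74.4)² + (y − 107.4)² = 209.35².
Subtracting the A equation from the B and C equations removes the quadratic terms:
-71.0 x + 319.2 y = -21483.82
127.0 x + 381.6 y = -32062.63
Solving the 2×2 system: x ≈ -30.1, y ≈ -74.0 km.

-30.1 km east, -74.0 km north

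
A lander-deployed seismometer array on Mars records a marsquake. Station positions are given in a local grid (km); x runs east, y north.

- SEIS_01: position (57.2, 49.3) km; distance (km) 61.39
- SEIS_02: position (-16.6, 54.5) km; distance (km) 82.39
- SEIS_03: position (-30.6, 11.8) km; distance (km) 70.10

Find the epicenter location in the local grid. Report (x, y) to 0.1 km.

Circle about each station: (x − 57.2)² + (y − 49.3)² = 61.39²; (x + 16.6)² + (y − 54.5)² = 82.39²; (x + 30.6)² + (y − 11.8)² = 70.10².
Subtracting the SEIS_01 equation from the SEIS_02 and SEIS_03 equations removes the quadratic terms:
-147.6 x + 10.4 y = -5475.90
-175.6 x − 75.0 y = -5772.01
Solving the 2×2 system: x ≈ 36.5, y ≈ -8.5 km.

x ≈ 36.5 km, y ≈ -8.5 km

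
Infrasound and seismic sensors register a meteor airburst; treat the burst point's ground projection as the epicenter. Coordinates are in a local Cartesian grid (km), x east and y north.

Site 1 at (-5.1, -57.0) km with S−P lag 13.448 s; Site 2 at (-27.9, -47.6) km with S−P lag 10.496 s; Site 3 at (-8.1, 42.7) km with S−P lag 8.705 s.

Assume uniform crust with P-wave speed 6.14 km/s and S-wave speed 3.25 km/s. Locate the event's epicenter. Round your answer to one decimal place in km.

Distance from S−P lag: d = Δt · v_P v_S / (v_P − v_S) = Δt · (6.14·3.25)/(6.14−3.25) ≈ 6.9048·Δt.
So d_Site 1 = 92.86, d_Site 2 = 72.47, d_Site 3 = 60.11 km.
Circle about each station: (x + 5.1)² + (y + 57.0)² = 92.86²; (x + 27.9)² + (y + 47.6)² = 72.47²; (x + 8.1)² + (y − 42.7)² = 60.11².
Subtracting pairs of circle equations eliminates x²+y² and gives linear equations (the radical axes):
-45.6 x + 18.8 y = 3140.24
-6.0 x + 199.4 y = 3623.66
Solving the 2×2 system: x ≈ -62.1, y ≈ 16.3 km.
Check against Site 1 (with the unrounded x, y): √((x + 5.1)²+(y + 57.0)²) = 92.88 ≈ 92.86 km. ✓

x ≈ -62.1 km, y ≈ 16.3 km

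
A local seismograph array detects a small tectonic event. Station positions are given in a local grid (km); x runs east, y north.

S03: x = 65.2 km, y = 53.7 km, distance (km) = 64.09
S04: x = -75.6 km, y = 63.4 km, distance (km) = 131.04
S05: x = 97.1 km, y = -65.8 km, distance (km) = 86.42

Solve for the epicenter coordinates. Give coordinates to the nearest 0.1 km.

Circle about each station: (x − 65.2)² + (y − 53.7)² = 64.09²; (x + 75.6)² + (y − 63.4)² = 131.04²; (x − 97.1)² + (y + 65.8)² = 86.42².
Subtracting the S03 equation from the S04 and S05 equations removes the quadratic terms:
-281.6 x + 19.4 y = -10463.76
63.8 x − 239.0 y = 3262.43
Solving the 2×2 system: x ≈ 36.9, y ≈ -3.8 km.

(36.9, -3.8)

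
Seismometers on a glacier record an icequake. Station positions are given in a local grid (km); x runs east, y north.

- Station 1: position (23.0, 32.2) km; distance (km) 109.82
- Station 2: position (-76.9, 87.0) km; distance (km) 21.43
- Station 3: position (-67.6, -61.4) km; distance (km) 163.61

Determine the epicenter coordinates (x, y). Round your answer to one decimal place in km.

(-61.7, 102.1)

Circle about each station: (x − 23.0)² + (y − 32.2)² = 109.82²; (x + 76.9)² + (y − 87.0)² = 21.43²; (x + 67.6)² + (y + 61.4)² = 163.61².
Subtracting the Station 1 equation from the Station 2 and Station 3 equations removes the quadratic terms:
-199.8 x + 109.6 y = 23517.96
-181.2 x − 187.2 y = -7933.92
Solving the 2×2 system: x ≈ -61.7, y ≈ 102.1 km.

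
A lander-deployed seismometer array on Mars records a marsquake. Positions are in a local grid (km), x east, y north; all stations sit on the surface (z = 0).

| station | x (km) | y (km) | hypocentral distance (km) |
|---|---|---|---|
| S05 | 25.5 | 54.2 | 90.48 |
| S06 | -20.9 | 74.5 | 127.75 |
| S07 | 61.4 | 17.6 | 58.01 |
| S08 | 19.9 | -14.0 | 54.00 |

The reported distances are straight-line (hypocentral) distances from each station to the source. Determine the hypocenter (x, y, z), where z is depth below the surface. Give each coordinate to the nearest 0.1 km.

Each station gives a sphere (x−x_i)² + (y−y_i)² + z² = d_i² (stations at z=0).
Subtracting the S05 sphere from S06 and S07: z² cancels, leaving linear equations in x and y:
-92.8 x + 40.6 y = -5734.26
71.8 x − 73.2 y = 5313.30
Solving: x ≈ 52.613, y ≈ -20.979 km (keep extra digits for the depth step; rounded: 52.6, -21.0).
Then from the S05 sphere: z² = 90.48² − (x − 25.5)² − (y − 54.2)² with x = 52.613, y = -20.979, so z ≈ 42.422 ≈ 42.4 km.

(52.6, -21.0, 42.4)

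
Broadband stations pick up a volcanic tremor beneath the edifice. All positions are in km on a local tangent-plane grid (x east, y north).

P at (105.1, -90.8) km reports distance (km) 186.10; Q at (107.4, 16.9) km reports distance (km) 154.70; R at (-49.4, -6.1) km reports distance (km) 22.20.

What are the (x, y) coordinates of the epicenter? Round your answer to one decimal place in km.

Circle about each station: (x − 105.1)² + (y + 90.8)² = 186.10²; (x − 107.4)² + (y − 16.9)² = 154.70²; (x + 49.4)² + (y + 6.1)² = 22.20².
Subtracting the P equation from the Q and R equations removes the quadratic terms:
4.6 x + 215.4 y = 3230.84
-309.0 x + 169.4 y = 17327.29
Solving the 2×2 system: x ≈ -47.3, y ≈ 16.0 km.

-47.3 km east, 16.0 km north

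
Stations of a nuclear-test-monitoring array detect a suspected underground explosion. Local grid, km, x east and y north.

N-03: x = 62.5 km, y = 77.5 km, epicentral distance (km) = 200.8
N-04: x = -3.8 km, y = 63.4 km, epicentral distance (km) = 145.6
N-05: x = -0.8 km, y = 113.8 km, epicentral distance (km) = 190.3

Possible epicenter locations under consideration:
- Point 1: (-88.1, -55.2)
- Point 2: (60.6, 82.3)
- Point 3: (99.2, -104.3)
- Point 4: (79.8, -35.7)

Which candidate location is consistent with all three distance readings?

Point 1

For each candidate, compare |candidate − station| to the reported distance:
Point 1: residuals N-03 0.1, N-04 0.1, N-05 0.1 → max 0.1 km
Point 2: residuals N-03 195.6, N-04 78.5, N-05 121.3 → max 195.6 km
Point 3: residuals N-03 15.3, N-04 51.2, N-05 49.6 → max 51.2 km
Point 4: residuals N-03 86.3, N-04 15.9, N-05 20.5 → max 86.3 km
Only Point 1 has all residuals ≈ 0.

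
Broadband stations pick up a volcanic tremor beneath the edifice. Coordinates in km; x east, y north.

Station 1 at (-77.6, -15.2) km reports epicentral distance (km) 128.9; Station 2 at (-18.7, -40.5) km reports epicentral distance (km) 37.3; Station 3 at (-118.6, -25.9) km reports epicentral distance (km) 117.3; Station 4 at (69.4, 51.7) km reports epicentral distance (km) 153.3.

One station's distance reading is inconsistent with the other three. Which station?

Station 1

Solve using three stations at a time. Using Station 2, Station 3, Station 4 (subtract circle equations pairwise → linear system) gives (x, y) ≈ (-13.2, -77.5).
Distances from that point to each station vs reported:
  Station 1: calculated 89.6 vs reported 128.9 → residual 39.3 km
  Station 2: calculated 37.4 vs reported 37.3 → residual 0.1 km
  Station 3: calculated 117.3 vs reported 117.3 → residual 0.0 km
  Station 4: calculated 153.3 vs reported 153.3 → residual 0.0 km
Station 2, Station 3, Station 4 are mutually consistent (residuals ≈ 0); Station 1 is off by 39.3 km.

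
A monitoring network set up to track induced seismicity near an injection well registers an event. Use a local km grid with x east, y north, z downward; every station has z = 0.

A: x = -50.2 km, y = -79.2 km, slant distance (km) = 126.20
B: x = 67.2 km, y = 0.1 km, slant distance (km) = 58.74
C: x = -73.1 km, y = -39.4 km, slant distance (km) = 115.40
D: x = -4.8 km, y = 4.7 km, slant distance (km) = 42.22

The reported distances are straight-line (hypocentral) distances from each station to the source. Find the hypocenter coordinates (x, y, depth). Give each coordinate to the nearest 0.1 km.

x ≈ 20.8 km, y ≈ 20.9 km, depth ≈ 29.4 km

Each station gives a sphere (x−x_i)² + (y−y_i)² + z² = d_i² (stations at z=0).
Subtracting the A sphere from B and C: z² cancels, leaving linear equations in x and y:
234.8 x + 158.6 y = 8199.22
-45.8 x + 79.6 y = 712.57
Solving: x ≈ 20.792, y ≈ 20.915 km (keep extra digits for the depth step; rounded: 20.8, 20.9).
Then from the A sphere: z² = 126.20² − (x + 50.2)² − (y + 79.2)² with x = 20.792, y = 20.915, so z ≈ 29.386 ≈ 29.4 km.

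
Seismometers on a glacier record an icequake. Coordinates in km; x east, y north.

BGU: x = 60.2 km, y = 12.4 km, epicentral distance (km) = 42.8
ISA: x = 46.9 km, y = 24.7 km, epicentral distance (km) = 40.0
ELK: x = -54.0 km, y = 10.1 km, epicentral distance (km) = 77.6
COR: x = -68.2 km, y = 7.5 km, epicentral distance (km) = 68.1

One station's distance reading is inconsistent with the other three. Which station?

COR

Solve using three stations at a time. Using BGU, ISA, ELK (subtract circle equations pairwise → linear system) gives (x, y) ≈ (21.8, -6.4).
Distances from that point to each station vs reported:
  BGU: calculated 42.7 vs reported 42.8 → residual 0.1 km
  ISA: calculated 39.9 vs reported 40.0 → residual 0.1 km
  ELK: calculated 77.6 vs reported 77.6 → residual 0.0 km
  COR: calculated 91.1 vs reported 68.1 → residual 23.0 km
BGU, ISA, ELK are mutually consistent (residuals ≈ 0); COR is off by 23.0 km.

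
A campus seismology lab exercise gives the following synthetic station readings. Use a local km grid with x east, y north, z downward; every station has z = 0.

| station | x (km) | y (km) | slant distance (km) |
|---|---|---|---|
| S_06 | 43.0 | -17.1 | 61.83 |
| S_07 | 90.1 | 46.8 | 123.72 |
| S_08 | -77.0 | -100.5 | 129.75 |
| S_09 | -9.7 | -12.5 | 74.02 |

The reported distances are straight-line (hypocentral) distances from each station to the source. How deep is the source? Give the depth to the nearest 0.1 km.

Each station gives a sphere (x−x_i)² + (y−y_i)² + z² = d_i² (stations at z=0).
Subtracting the S_06 sphere from S_07 and S_08: z² cancels, leaving linear equations in x and y:
94.2 x + 127.8 y = -3316.85
-240.0 x − 166.8 y = 875.73
Solving: x ≈ 29.502, y ≈ -47.699 km (keep extra digits for the depth step; rounded: 29.5, -47.7).
Then from the S_06 sphere: z² = 61.83² − (x − 43.0)² − (y + 17.1)² with x = 29.502, y = -47.699, so z ≈ 52.004 ≈ 52.0 km.
Check against S_09 (with the unrounded solution): distance 74.03 ≈ 74.02 km. ✓

52.0 km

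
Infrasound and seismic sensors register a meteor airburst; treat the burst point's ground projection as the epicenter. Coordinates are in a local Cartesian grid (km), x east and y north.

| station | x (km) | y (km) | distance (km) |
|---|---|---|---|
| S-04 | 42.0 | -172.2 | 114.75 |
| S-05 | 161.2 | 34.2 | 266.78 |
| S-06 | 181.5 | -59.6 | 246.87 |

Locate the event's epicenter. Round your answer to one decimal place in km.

Circle about each station: (x − 42.0)² + (y + 172.2)² = 114.75²; (x − 161.2)² + (y − 34.2)² = 266.78²; (x − 181.5)² + (y + 59.6)² = 246.87².
Subtracting the S-04 equation from the S-05 and S-06 equations removes the quadratic terms:
238.4 x + 412.8 y = -62265.77
279.0 x + 225.2 y = -42699.66
Solving the 2×2 system: x ≈ -58.6, y ≈ -117.0 km.

x ≈ -58.6 km, y ≈ -117.0 km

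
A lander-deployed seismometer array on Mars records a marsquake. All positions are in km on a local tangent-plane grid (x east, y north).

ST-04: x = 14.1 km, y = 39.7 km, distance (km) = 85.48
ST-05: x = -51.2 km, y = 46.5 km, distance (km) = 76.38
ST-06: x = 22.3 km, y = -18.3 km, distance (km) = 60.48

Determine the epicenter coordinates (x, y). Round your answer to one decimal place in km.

(-37.3, -28.6)

Circle about each station: (x − 14.1)² + (y − 39.7)² = 85.48²; (x + 51.2)² + (y − 46.5)² = 76.38²; (x − 22.3)² + (y + 18.3)² = 60.48².
Subtracting pairs of circle equations eliminates x²+y² and gives linear equations (the radical axes):
-130.6 x + 13.6 y = 4481.72
16.4 x − 116.0 y = 2706.28
Solving the 2×2 system: x ≈ -37.3, y ≈ -28.6 km.
Check against ST-04 (with the unrounded x, y): √((x − 14.1)²+(y − 39.7)²) = 85.48 ≈ 85.48 km. ✓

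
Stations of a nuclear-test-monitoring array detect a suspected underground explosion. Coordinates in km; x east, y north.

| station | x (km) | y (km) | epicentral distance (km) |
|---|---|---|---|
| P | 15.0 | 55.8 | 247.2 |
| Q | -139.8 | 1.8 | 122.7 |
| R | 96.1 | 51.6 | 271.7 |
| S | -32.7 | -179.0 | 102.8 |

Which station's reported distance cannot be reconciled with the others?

P

Solve using three stations at a time. Using Q, R, S (subtract circle equations pairwise → linear system) gives (x, y) ≈ (-115.8, -118.5).
Distances from that point to each station vs reported:
  P: calculated 217.9 vs reported 247.2 → residual 29.3 km
  Q: calculated 122.7 vs reported 122.7 → residual 0.0 km
  R: calculated 271.7 vs reported 271.7 → residual 0.0 km
  S: calculated 102.8 vs reported 102.8 → residual 0.0 km
Q, R, S are mutually consistent (residuals ≈ 0); P is off by 29.3 km.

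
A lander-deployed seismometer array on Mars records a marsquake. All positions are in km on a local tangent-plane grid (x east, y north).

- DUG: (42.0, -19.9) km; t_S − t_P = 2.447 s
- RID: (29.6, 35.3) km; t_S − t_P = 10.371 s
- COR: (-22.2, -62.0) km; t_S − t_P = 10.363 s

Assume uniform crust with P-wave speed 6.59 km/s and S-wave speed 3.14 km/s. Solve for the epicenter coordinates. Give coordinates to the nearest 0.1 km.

x ≈ 29.1 km, y ≈ -26.9 km

Distance from S−P lag: d = Δt · v_P v_S / (v_P − v_S) = Δt · (6.59·3.14)/(6.59−3.14) ≈ 5.9979·Δt.
So d_DUG = 14.68, d_RID = 62.20, d_COR = 62.16 km.
Circle about each station: (x − 42.0)² + (y + 19.9)² = 14.68²; (x − 29.6)² + (y − 35.3)² = 62.20²; (x + 22.2)² + (y + 62.0)² = 62.16².
Subtracting the DUG equation from the RID and COR equations removes the quadratic terms:
-24.8 x + 110.4 y = -3691.10
-128.4 x − 84.2 y = -1471.53
Solving the 2×2 system: x ≈ 29.1, y ≈ -26.9 km.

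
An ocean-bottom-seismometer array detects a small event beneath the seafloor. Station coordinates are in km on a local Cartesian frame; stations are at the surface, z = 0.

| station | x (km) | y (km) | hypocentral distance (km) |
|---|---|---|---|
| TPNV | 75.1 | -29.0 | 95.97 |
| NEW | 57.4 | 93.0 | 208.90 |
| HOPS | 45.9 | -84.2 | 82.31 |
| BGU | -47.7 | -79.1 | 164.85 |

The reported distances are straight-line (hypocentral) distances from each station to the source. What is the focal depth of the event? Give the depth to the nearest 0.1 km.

z ≈ 51.9 km

Each station gives a sphere (x−x_i)² + (y−y_i)² + z² = d_i² (stations at z=0).
Subtracting the TPNV sphere from NEW and HOPS: z² cancels, leaving linear equations in x and y:
-35.4 x + 244.0 y = -28966.22
-58.4 x − 110.4 y = 5150.74
Solving: x ≈ 106.901, y ≈ -103.205 km (keep extra digits for the depth step; rounded: 106.9, -103.2).
Then from the TPNV sphere: z² = 95.97² − (x − 75.1)² − (y + 29.0)² with x = 106.901, y = -103.205, so z ≈ 51.890 ≈ 51.9 km.
Check against BGU (with the unrounded solution): distance 164.85 ≈ 164.85 km. ✓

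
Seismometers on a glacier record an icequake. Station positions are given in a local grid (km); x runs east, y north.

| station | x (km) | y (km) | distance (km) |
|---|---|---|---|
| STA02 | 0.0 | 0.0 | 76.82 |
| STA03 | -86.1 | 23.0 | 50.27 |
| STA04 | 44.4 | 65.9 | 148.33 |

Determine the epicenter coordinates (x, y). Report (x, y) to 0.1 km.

Circle about each station: x² + y² = 76.82²; (x + 86.1)² + (y − 23.0)² = 50.27²; (x − 44.4)² + (y − 65.9)² = 148.33².
Subtracting the STA02 equation from the STA03 and STA04 equations removes the quadratic terms:
-172.2 x + 46.0 y = 11316.45
88.8 x + 131.8 y = -9786.31
Solving the 2×2 system: x ≈ -72.5, y ≈ -25.4 km.

x ≈ -72.5 km, y ≈ -25.4 km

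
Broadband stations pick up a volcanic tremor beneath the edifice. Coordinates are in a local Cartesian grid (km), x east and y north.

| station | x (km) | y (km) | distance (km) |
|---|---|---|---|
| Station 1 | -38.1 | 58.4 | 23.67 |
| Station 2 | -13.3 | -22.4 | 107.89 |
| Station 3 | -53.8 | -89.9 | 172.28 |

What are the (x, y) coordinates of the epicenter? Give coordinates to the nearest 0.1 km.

Circle about each station: (x + 38.1)² + (y − 58.4)² = 23.67²; (x + 13.3)² + (y + 22.4)² = 107.89²; (x + 53.8)² + (y + 89.9)² = 172.28².
Subtracting pairs of circle equations eliminates x²+y² and gives linear equations (the radical axes):
49.6 x − 161.6 y = -15263.50
-31.4 x − 296.6 y = -23005.85
Solving the 2×2 system: x ≈ -40.9, y ≈ 81.9 km.

(-40.9, 81.9)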